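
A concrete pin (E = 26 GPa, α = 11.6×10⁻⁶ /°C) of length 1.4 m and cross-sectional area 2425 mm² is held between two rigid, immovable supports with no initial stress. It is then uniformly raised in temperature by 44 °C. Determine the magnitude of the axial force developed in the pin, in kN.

P ≈ 32.2 kN (compressive)

Full restraint means ε = 0, so the stress is σ = EαΔT = 26×10³ × 11.6×10⁻⁶ × 44 = 13.27 MPa.
P = AEαΔT = 2425 × 26×10³ × 11.6×10⁻⁶ × 44 = 32.18 kN (compressive).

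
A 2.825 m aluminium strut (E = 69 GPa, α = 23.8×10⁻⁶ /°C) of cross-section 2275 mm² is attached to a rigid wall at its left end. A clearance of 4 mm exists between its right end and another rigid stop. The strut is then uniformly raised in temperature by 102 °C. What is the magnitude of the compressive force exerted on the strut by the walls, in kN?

P ≈ 159 kN

If the wall were absent the strut would grow by αΔT L = 23.8×10⁻⁶ × 102 × 2825 = 6.858 mm.
The gap closes (δ_free > 4 mm) and the wall then resists a further 6.858 − 4 = 2.858 mm of expansion.
Compatibility: PL/(AE) = 2.858 mm, so σ = P/A = E × (2.858/2825) = 69.81 MPa.
P = σA = 69.81 × 2275 = 158.8 kN.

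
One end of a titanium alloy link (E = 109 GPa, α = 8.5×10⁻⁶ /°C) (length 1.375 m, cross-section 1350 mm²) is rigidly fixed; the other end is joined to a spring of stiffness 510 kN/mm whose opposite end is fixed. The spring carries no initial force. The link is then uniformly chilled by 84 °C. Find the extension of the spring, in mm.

δ ≈ 0.17 mm

If the spring were absent the link would shorten by αΔT L = 8.5×10⁻⁶ × 84 × 1375 = 0.9818 mm.
Let P be the tensile force in the spring. The link extends elastically by PL/(AE) and the spring stretches by P/k; together these equal δ_free.
So P = δ_free / [L/(AE) + 1/k] = 0.9818 / [ 1375/(1350×109×10³) + 1/(510×10³) ].
P = 0.9818 / 1.13×10⁻⁵ = 86840 N.
Spring extension = P/k = 86840/(510×10³) = 0.1703 mm.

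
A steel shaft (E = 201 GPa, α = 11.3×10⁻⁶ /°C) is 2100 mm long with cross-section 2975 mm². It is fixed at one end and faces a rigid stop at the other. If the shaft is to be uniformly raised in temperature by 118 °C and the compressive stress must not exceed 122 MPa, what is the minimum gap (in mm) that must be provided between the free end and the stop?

g ≈ 1.53 mm

With no wall the shaft would lengthen by αΔT L = 11.3×10⁻⁶ × 118 × 2100 = 2.8 mm.
At the allowable stress the elastic shortening the wall may impose is σL/E = 122 × 2100 / (201×10³) = 1.275 mm.
So the gap has to take up the difference, g_min = δ_free − σL/E = 2.8 − 1.275 = 1.526 mm.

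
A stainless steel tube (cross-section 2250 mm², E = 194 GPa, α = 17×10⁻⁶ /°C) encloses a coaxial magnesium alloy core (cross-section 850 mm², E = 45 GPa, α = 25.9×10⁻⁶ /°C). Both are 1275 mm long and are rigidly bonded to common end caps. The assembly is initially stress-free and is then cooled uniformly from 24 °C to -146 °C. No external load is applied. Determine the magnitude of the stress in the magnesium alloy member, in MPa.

σ ≈ 62.6 MPa (tensile)

Equilibrium of a rigid end plate with no external load gives equal and opposite internal forces ±P in the two members. Since α_{magnesium alloy} > α_{stainless steel}, cooling drives the magnesium alloy into tension and the stainless steel into compression.
Compatibility of the two members (thermal + elastic change equal): (α₁ − α₂)ΔT = P·[1/(A₁E₁) + 1/(A₂E₂)].
|α₁ − α₂|·ΔT = 8.9×10⁻⁶ × 170 = 0.001513.
1/(A₁E₁) + 1/(A₂E₂) = 1/(2250×194×10³) + 1/(850×45×10³) = 2.843×10⁻⁸ N⁻¹.
P = 0.001513 / 2.843×10⁻⁸ = 53210 N = 53.21 kN.
σ_{magnesium alloy} = P/A₂ = 53210/850 = 62.6 MPa, tensile.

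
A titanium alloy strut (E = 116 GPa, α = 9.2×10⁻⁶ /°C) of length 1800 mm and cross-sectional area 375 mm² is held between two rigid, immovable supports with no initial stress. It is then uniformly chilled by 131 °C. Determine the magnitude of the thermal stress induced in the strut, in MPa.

Because both ends are immovable the net strain is zero, and the suppressed thermal strain is αΔT = 9.2×10⁻⁶ × 131 = 1205.2×10⁻⁶.
The stress required to suppress this strain is σ = Eε = 116×10³ × 1205.2×10⁻⁶ = 139.8 MPa, tensile since the strut is trying to contract.

σ ≈ 140 MPa (tensile)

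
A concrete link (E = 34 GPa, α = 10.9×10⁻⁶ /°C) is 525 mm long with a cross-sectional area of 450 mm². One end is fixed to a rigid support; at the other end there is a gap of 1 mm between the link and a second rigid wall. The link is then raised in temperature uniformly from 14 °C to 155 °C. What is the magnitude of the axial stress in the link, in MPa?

σ ≈ 0 MPa

Unrestrained expansion: δ_free = αΔT L = 10.9×10⁻⁶ × 141 × 525 = 0.8069 mm.
Since δ_free = 0.807 mm is less than the 1 mm gap, the link never touches the wall. No axial force develops.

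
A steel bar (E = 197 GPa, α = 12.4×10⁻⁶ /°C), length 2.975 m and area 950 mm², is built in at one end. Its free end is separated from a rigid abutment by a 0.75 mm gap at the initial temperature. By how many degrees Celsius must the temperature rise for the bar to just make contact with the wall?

Contact occurs when the free expansion equals the gap: αΔT L = 0.75 mm.
ΔT = 0.75 / (12.4×10⁻⁶ × 2975) = 20.33 °C.

ΔT ≈ 20.3 °C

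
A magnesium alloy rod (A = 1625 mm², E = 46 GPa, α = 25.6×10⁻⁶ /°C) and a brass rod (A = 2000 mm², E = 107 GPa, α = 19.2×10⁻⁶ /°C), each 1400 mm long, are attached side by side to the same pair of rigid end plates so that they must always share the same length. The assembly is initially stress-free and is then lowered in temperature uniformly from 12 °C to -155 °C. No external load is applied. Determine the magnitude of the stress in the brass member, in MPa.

σ ≈ 29.6 MPa (compressive)

The magnesium alloy has the larger α, so on cooling it would change length more than the brass if both were free. The rigid plates force a common final length, so the magnesium alloy is put into tension and the brass into compression, with equal and opposite forces P (no external load).
Equating the net (thermal + elastic) strains gives |α₁ − α₂|·ΔT = P·[1/(A₁E₁) + 1/(A₂E₂)].
|α₁ − α₂|·ΔT = 6.4×10⁻⁶ × 167 = 0.001069.
1/(A₁E₁) + 1/(A₂E₂) = 1/(1625×46×10³) + 1/(2000×107×10³) = 1.805×10⁻⁸ N⁻¹.
P = 0.001069 / 1.805×10⁻⁸ = 59210 N = 59.21 kN.
σ_{brass} = P/A₂ = 59210/2000 = 29.61 MPa, compressive.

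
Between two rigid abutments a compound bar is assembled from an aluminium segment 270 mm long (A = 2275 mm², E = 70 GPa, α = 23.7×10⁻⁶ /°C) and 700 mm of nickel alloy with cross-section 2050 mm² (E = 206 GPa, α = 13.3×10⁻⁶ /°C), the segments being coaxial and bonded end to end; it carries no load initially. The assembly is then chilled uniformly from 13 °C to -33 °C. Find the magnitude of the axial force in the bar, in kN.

If the supports were absent, the total length change would be Σ αᵢΔT Lᵢ = 23.7×10⁻⁶×46×270 + 13.3×10⁻⁶×46×700 = 0.7226 mm.
The rigid supports impose zero overall length change; the single axial force P common to all segments must satisfy P Σ Lᵢ/(AᵢEᵢ) = δ_free.
Σ Lᵢ/(AᵢEᵢ) = 270/(2275×70×10³) + 700/(2050×206×10³) = 3.353×10⁻⁶ mm/N.
Hence P = δ_free / Σ(L/AE) = 0.7226/3.353×10⁻⁶ = 215.5 kN (tensile).

P ≈ 216 kN (tensile)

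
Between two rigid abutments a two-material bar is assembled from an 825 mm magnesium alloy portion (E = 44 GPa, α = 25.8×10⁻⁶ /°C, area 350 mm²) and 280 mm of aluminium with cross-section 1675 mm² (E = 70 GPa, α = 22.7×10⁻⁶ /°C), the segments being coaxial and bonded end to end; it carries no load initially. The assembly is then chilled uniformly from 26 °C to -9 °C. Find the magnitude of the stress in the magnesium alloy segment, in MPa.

Free thermal contraction of the whole bar: Σ αᵢΔT Lᵢ = 25.8×10⁻⁶×35×825 + 22.7×10⁻⁶×35×280 = 0.9674 mm.
The rigid supports impose zero overall length change; the single axial force P common to all segments must satisfy P Σ Lᵢ/(AᵢEᵢ) = δ_free.
Σ Lᵢ/(AᵢEᵢ) = 825/(350×44×10³) + 280/(1675×70×10³) = 5.596×10⁻⁵ mm/N.
So P = 0.9674 / 5.596×10⁻⁵ = 17.29 kN, tensile.
σ_{magnesium alloy} = P / A = 17290 / 350 = 49.39 MPa.

σ ≈ 49.4 MPa (tensile)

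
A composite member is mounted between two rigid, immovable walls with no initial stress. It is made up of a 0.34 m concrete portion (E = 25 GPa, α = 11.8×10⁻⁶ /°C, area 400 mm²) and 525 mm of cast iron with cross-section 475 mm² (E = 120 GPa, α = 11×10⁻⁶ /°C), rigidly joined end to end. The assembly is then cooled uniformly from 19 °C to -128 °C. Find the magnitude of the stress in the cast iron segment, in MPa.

σ ≈ 70.1 MPa (tensile)

Free thermal contraction of the whole bar: Σ αᵢΔT Lᵢ = 11.8×10⁻⁶×147×340 + 11×10⁻⁶×147×525 = 1.439 mm.
The walls prevent any net length change, so an axial force P (same in every segment) develops. Compatibility: P · Σ Lᵢ/(AᵢEᵢ) = δ_free.
Σ Lᵢ/(AᵢEᵢ) = 340/(400×25×10³) + 525/(475×120×10³) = 4.321×10⁻⁵ mm/N.
P = 1.439 / 4.321×10⁻⁵ = 33290 N = 33.29 kN, tensile.
σ_{cast iron} = P / A = 33290 / 475 = 70.09 MPa.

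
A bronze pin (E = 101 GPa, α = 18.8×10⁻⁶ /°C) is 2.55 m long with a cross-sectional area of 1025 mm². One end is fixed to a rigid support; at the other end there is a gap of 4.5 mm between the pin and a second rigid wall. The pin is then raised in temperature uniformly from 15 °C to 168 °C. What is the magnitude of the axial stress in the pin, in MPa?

If the wall were absent the pin would grow by αΔT L = 18.8×10⁻⁶ × 153 × 2550 = 7.335 mm.
This exceeds the 4.5 mm gap, so the wall pushes back. The portion of expansion that must be recovered elastically is δ_free − gap = 7.335 − 4.5 = 2.835 mm.
Compatibility: PL/(AE) = 2.835 mm, so σ = P/A = E × (2.835/2550) = 112.3 MPa.

σ ≈ 112 MPa (compressive)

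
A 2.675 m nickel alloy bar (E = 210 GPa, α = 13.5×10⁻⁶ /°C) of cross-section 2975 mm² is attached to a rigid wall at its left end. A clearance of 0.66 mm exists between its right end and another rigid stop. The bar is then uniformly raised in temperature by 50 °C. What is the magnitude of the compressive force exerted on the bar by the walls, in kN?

P ≈ 268 kN

If the wall were absent the bar would grow by αΔT L = 13.5×10⁻⁶ × 50 × 2675 = 1.806 mm.
This exceeds the 0.66 mm gap, so the wall pushes back. The portion of expansion that must be recovered elastically is δ_free − gap = 1.806 − 0.66 = 1.146 mm.
That suppressed elongation corresponds to σ = E·Δ/L = 210×10³ × 1.146/2675 = 89.94 MPa.
Force on the wall = σA = 89.94 × 2975 mm² = 267.6 kN.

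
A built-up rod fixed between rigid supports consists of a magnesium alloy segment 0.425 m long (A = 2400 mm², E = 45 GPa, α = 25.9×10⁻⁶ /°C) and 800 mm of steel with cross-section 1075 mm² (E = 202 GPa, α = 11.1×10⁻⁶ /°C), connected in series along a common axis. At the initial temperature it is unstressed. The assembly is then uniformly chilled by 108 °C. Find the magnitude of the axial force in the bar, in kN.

P ≈ 282 kN (tensile)

Free thermal contraction of the whole bar: Σ αᵢΔT Lᵢ = 25.9×10⁻⁶×108×425 + 11.1×10⁻⁶×108×800 = 2.148 mm.
The rigid supports impose zero overall length change; the single axial force P common to all segments must satisfy P Σ Lᵢ/(AᵢEᵢ) = δ_free.
Σ Lᵢ/(AᵢEᵢ) = 425/(2400×45×10³) + 800/(1075×202×10³) = 7.619×10⁻⁶ mm/N.
Hence P = δ_free / Σ(L/AE) = 2.148/7.619×10⁻⁶ = 281.9 kN (tensile).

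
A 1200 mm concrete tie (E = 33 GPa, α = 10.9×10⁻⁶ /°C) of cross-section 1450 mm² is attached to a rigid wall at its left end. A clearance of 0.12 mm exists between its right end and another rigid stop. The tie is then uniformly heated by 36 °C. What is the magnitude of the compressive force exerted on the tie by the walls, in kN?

Unrestrained expansion: δ_free = αΔT L = 10.9×10⁻⁶ × 36 × 1200 = 0.4709 mm.
After closing the 0.12 mm clearance, 0.4709 − 0.12 = 0.3509 mm of expansion remains to be suppressed by the wall.
So σ = E(δ_free − g)/L = 33×10³ × 0.3509/1200 = 9.649 MPa.
Force on the wall = σA = 9.649 × 1450 mm² = 13.99 kN.

P ≈ 14 kN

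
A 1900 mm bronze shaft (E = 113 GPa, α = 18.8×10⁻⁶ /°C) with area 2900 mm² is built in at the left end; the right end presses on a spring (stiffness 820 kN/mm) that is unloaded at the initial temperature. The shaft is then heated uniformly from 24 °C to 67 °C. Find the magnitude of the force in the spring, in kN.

P ≈ 219 kN

The unrestrained thermal change is αΔT L = 18.8×10⁻⁶ × 43 × 1900 = 1.536 mm.
Let P be the compressive force at the spring. The shaft shortens elastically by PL/(AE) and the spring compresses by P/k; together these equal δ_free.
So P = δ_free / [L/(AE) + 1/k] = 1.536 / [ 1900/(2900×113×10³) + 1/(820×10³) ].
P = 1.536 / 7.017×10⁻⁶ = 218900 N.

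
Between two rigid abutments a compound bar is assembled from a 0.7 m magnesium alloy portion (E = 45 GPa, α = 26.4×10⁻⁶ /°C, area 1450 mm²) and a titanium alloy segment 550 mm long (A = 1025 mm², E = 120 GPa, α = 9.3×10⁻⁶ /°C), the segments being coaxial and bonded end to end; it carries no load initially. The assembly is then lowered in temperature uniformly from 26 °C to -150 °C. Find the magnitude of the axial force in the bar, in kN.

P ≈ 273 kN (tensile)

If the supports were absent, the total length change would be Σ αᵢΔT Lᵢ = 26.4×10⁻⁶×176×700 + 9.3×10⁻⁶×176×550 = 4.153 mm.
The walls prevent any net length change, so an axial force P (same in every segment) develops. Compatibility: P · Σ Lᵢ/(AᵢEᵢ) = δ_free.
The series flexibility is Σ Lᵢ/(AᵢEᵢ) = 700/(1450×45×10³) + 550/(1025×120×10³) = 1.52×10⁻⁵ mm/N.
So P = 4.153 / 1.52×10⁻⁵ = 273.2 kN, tensile.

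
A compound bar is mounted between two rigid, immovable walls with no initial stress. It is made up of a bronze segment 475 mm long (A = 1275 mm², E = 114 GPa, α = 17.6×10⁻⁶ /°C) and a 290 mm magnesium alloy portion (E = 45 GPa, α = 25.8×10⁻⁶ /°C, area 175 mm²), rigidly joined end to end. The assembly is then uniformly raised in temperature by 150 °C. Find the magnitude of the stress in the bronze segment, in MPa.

σ ≈ 46.5 MPa (compressive)

If the supports were absent, the total length change would be Σ αᵢΔT Lᵢ = 17.6×10⁻⁶×150×475 + 25.8×10⁻⁶×150×290 = 2.376 mm.
The rigid supports impose zero overall length change; the single axial force P common to all segments must satisfy P Σ Lᵢ/(AᵢEᵢ) = δ_free.
The series flexibility is Σ Lᵢ/(AᵢEᵢ) = 475/(1275×114×10³) + 290/(175×45×10³) = 4.009×10⁻⁵ mm/N.
P = 2.376 / 4.009×10⁻⁵ = 59270 N = 59.27 kN, compressive.
σ_{bronze} = P / A = 59270 / 1275 = 46.49 MPa.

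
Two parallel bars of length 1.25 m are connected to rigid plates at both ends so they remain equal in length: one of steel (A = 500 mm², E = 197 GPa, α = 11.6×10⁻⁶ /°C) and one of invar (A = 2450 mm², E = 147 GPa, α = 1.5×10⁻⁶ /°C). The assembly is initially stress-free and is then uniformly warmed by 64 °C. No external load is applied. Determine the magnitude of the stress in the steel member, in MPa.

Both members must finish at the same length. With the larger α, the steel tends to over-expand; the plates restrain it, putting the steel in compression and the invar in tension. With no external load the two internal forces are equal and opposite, magnitude P.
Setting the final lengths equal and cancelling L: (α₁ − α₂)ΔT = P/(A₁E₁) + P/(A₂E₂).
|α₁ − α₂|·ΔT = 10.1×10⁻⁶ × 64 = 0.0006464.
1/(A₁E₁) + 1/(A₂E₂) = 1/(500×197×10³) + 1/(2450×147×10³) = 1.293×10⁻⁸ N⁻¹.
So P = 0.0006464 / 1.293×10⁻⁸ = 50 kN.
σ_{steel} = P/A₁ = 50000/500 = 99.99 MPa, compressive.

σ ≈ 100 MPa (compressive)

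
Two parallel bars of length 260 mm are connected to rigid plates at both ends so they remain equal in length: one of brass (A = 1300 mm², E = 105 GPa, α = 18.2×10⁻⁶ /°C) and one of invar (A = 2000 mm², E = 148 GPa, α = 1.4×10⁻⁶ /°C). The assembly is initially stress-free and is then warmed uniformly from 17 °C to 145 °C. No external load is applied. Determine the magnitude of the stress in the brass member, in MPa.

σ ≈ 155 MPa (compressive)

Equilibrium of a rigid end plate with no external load gives equal and opposite internal forces ±P in the two members. Since α_{brass} > α_{invar}, heating drives the brass into compression and the invar into tension.
Setting the final lengths equal and cancelling L: (α₁ − α₂)ΔT = P/(A₁E₁) + P/(A₂E₂).
|α₁ − α₂|·ΔT = 16.8×10⁻⁶ × 128 = 0.00215.
1/(A₁E₁) + 1/(A₂E₂) = 1/(1300×105×10³) + 1/(2000×148×10³) = 1.07×10⁻⁸ N⁻¹.
So P = 0.00215 / 1.07×10⁻⁸ = 200.9 kN.
σ_{brass} = P/A₁ = 200900/1300 = 154.5 MPa, compressive.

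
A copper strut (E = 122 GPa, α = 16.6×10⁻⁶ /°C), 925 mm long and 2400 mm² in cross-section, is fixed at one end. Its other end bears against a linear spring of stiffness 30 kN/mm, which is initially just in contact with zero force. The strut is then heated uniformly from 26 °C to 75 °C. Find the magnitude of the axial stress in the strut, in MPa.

The unrestrained thermal change is αΔT L = 16.6×10⁻⁶ × 49 × 925 = 0.7524 mm.
With a force P in the spring, the elastic change of the strut is PL/(AE) and that of the spring is P/k; compatibility requires their sum to equal δ_free.
P [ L/(AE) + 1/k ] = δ_free → P [ 925/(2400×122×10³) + 1/(30×10³) ] = 0.7524.
P = 0.7524 / 3.649×10⁻⁵ = 20620 N.
σ = P/A = 20620/2400 = 8.591 MPa.

σ ≈ 8.59 MPa (compressive)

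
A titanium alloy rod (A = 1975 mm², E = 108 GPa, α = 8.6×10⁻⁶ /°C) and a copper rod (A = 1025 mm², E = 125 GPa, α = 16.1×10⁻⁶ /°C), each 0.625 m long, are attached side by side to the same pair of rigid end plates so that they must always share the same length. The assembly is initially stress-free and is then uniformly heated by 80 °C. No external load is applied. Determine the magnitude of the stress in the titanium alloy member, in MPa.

σ ≈ 24.3 MPa (tensile)

The copper has the larger α, so on heating it would change length more than the titanium alloy if both were free. The rigid plates force a common final length, so the copper is put into compression and the titanium alloy into tension, with equal and opposite forces P (no external load).
Setting the final lengths equal and cancelling L: (α₁ − α₂)ΔT = P/(A₁E₁) + P/(A₂E₂).
|α₁ − α₂|·ΔT = 7.5×10⁻⁶ × 80 = 0.0006.
1/(A₁E₁) + 1/(A₂E₂) = 1/(1975×108×10³) + 1/(1025×125×10³) = 1.249×10⁻⁸ N⁻¹.
P = 0.0006 / 1.249×10⁻⁸ = 48030 N = 48.03 kN.
σ_{titanium alloy} = P/A₁ = 48030/1975 = 24.32 MPa, tensile.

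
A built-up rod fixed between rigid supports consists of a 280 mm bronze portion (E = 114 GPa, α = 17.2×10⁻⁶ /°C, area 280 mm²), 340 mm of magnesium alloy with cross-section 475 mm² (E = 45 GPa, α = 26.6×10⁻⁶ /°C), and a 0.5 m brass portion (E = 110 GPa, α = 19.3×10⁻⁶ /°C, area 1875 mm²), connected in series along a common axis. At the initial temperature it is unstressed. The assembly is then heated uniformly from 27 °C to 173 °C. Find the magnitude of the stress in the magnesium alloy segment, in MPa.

If the supports were absent, the total length change would be Σ αᵢΔT Lᵢ = 17.2×10⁻⁶×146×280 + 26.6×10⁻⁶×146×340 + 19.3×10⁻⁶×146×500 = 3.432 mm.
The rigid supports impose zero overall length change; the single axial force P common to all segments must satisfy P Σ Lᵢ/(AᵢEᵢ) = δ_free.
Σ Lᵢ/(AᵢEᵢ) = 280/(280×114×10³) + 340/(475×45×10³) + 500/(1875×110×10³) = 2.71×10⁻⁵ mm/N.
So P = 3.432 / 2.71×10⁻⁵ = 126.6 kN, compressive.
σ_{magnesium alloy} = P / A = 126600 / 475 = 266.6 MPa.

σ ≈ 267 MPa (compressive)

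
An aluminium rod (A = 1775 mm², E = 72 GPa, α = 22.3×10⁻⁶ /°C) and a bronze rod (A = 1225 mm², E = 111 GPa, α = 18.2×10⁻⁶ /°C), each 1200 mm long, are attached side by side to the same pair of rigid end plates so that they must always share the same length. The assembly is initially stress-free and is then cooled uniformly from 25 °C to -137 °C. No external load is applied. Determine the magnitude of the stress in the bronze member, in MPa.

σ ≈ 35.7 MPa (compressive)

The aluminium has the larger α, so on cooling it would change length more than the bronze if both were free. The rigid plates force a common final length, so the aluminium is put into tension and the bronze into compression, with equal and opposite forces P (no external load).
Setting the final lengths equal and cancelling L: (α₁ − α₂)ΔT = P/(A₁E₁) + P/(A₂E₂).
|α₁ − α₂|·ΔT = 4.1×10⁻⁶ × 162 = 0.0006642.
1/(A₁E₁) + 1/(A₂E₂) = 1/(1775×72×10³) + 1/(1225×111×10³) = 1.518×10⁻⁸ N⁻¹.
P = 0.0006642 / 1.518×10⁻⁸ = 43760 N = 43.76 kN.
σ_{bronze} = P/A₂ = 43760/1225 = 35.72 MPa, compressive.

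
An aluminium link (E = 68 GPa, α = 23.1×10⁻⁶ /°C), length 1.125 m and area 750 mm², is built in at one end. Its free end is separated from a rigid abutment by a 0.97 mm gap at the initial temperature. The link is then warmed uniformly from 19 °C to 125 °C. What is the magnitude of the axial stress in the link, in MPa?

σ ≈ 108 MPa (compressive)

If the wall were absent the link would grow by αΔT L = 23.1×10⁻⁶ × 106 × 1125 = 2.755 mm.
This exceeds the 0.97 mm gap, so the wall pushes back. The portion of expansion that must be recovered elastically is δ_free − gap = 2.755 − 0.97 = 1.785 mm.
Compatibility: PL/(AE) = 1.785 mm, so σ = P/A = E × (1.785/1125) = 107.9 MPa.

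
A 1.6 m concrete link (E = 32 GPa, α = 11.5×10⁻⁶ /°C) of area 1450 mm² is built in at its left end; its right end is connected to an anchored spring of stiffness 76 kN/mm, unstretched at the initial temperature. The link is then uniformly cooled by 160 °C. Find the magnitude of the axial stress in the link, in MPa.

σ ≈ 42.6 MPa (tensile)

The unrestrained thermal change is αΔT L = 11.5×10⁻⁶ × 160 × 1600 = 2.944 mm.
Let P be the tensile force in the spring. The link extends elastically by PL/(AE) and the spring stretches by P/k; together these equal δ_free.
P [ L/(AE) + 1/k ] = δ_free → P [ 1600/(1450×32×10³) + 1/(76×10³) ] = 2.944.
P = 2.944 / 4.764×10⁻⁵ = 61800 N.
σ = P/A = 61800/1450 = 42.62 MPa.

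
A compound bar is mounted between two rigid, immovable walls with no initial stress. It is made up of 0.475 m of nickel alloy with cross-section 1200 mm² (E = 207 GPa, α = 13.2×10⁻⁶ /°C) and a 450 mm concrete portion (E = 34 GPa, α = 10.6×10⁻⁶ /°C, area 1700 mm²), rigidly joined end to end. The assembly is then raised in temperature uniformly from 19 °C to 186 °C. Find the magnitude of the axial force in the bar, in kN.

P ≈ 190 kN (compressive)

With the walls removed the bar would change length by δ_free = Σ αᵢΔT Lᵢ = 13.2×10⁻⁶×167×475 + 10.6×10⁻⁶×167×450 = 1.844 mm.
The walls prevent any net length change, so an axial force P (same in every segment) develops. Compatibility: P · Σ Lᵢ/(AᵢEᵢ) = δ_free.
Σ Lᵢ/(AᵢEᵢ) = 475/(1200×207×10³) + 450/(1700×34×10³) = 9.698×10⁻⁶ mm/N.
So P = 1.844 / 9.698×10⁻⁶ = 190.1 kN, compressive.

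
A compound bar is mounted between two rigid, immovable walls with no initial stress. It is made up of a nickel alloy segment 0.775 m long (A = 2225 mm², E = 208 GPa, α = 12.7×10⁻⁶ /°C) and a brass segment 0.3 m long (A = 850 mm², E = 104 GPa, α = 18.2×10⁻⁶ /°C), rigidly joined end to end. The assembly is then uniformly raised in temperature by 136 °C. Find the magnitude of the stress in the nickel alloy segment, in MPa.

With the walls removed the bar would change length by δ_free = Σ αᵢΔT Lᵢ = 12.7×10⁻⁶×136×775 + 18.2×10⁻⁶×136×300 = 2.081 mm.
The rigid supports impose zero overall length change; the single axial force P common to all segments must satisfy P Σ Lᵢ/(AᵢEᵢ) = δ_free.
The series flexibility is Σ Lᵢ/(AᵢEᵢ) = 775/(2225×208×10³) + 300/(850×104×10³) = 5.068×10⁻⁶ mm/N.
So P = 2.081 / 5.068×10⁻⁶ = 410.6 kN, compressive.
σ_{nickel alloy} = P / A = 410600 / 2225 = 184.5 MPa.

σ ≈ 185 MPa (compressive)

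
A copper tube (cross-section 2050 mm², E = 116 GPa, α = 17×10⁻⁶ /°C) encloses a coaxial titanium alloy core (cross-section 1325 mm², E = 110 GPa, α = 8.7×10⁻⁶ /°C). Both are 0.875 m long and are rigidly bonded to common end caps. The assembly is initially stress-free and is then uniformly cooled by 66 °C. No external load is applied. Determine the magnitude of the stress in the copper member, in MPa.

σ ≈ 24.1 MPa (tensile)

Both members must finish at the same length. With the larger α, the copper tends to over-contract; the plates restrain it, putting the copper in tension and the titanium alloy in compression. With no external load the two internal forces are equal and opposite, magnitude P.
Compatibility of the two members (thermal + elastic change equal): (α₁ − α₂)ΔT = P·[1/(A₁E₁) + 1/(A₂E₂)].
|α₁ − α₂|·ΔT = 8.3×10⁻⁶ × 66 = 0.0005478.
1/(A₁E₁) + 1/(A₂E₂) = 1/(2050×116×10³) + 1/(1325×110×10³) = 1.107×10⁻⁸ N⁻¹.
So P = 0.0005478 / 1.107×10⁻⁸ = 49.5 kN.
σ_{copper} = P/A₁ = 49500/2050 = 24.15 MPa, tensile.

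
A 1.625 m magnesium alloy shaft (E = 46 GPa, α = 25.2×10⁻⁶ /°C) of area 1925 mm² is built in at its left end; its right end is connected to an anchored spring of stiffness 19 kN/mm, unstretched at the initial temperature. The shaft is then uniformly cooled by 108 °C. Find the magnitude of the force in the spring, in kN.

P ≈ 62.3 kN

If the spring were absent the shaft would shorten by αΔT L = 25.2×10⁻⁶ × 108 × 1625 = 4.423 mm.
With a force P in the spring, the elastic change of the shaft is PL/(AE) and that of the spring is P/k; compatibility requires their sum to equal δ_free.
So P = δ_free / [L/(AE) + 1/k] = 4.423 / [ 1625/(1925×46×10³) + 1/(19×10³) ].
P = 4.423 / 7.098×10⁻⁵ = 62310 N.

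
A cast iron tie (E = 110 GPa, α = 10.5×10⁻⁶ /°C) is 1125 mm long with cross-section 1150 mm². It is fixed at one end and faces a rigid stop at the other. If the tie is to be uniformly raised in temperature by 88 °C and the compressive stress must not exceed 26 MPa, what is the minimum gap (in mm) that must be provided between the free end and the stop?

g ≈ 0.774 mm

With no wall the tie would lengthen by αΔT L = 10.5×10⁻⁶ × 88 × 1125 = 1.039 mm.
A stress of 26 MPa corresponds to the wall pushing the tie back by σL/E = 26×1125/(110×10³) = 0.2659 mm.
The gap must absorb the remainder: g_min = 1.039 − 0.2659 = 0.7736 mm.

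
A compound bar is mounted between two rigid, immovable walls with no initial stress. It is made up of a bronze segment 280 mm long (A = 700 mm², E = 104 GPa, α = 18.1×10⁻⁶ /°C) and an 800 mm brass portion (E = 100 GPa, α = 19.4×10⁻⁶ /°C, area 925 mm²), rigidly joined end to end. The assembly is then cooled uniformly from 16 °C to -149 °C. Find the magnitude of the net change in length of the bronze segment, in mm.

|ΔL| ≈ 0.209 mm

Free thermal contraction of the whole bar: Σ αᵢΔT Lᵢ = 18.1×10⁻⁶×165×280 + 19.4×10⁻⁶×165×800 = 3.397 mm.
The walls prevent any net length change, so an axial force P (same in every segment) develops. Compatibility: P · Σ Lᵢ/(AᵢEᵢ) = δ_free.
The series flexibility is Σ Lᵢ/(AᵢEᵢ) = 280/(700×104×10³) + 800/(925×100×10³) = 1.249×10⁻⁵ mm/N.
P = 3.397 / 1.249×10⁻⁵ = 271900 N = 271.9 kN, tensile.
For the bronze segment, free thermal change = 18.1×10⁻⁶×165×280 = 0.8362 mm and elastic change from P = 271900×280/(700×104×10³) = 1.046 mm; these oppose, so the net change is 0.209 mm (segment lengthens).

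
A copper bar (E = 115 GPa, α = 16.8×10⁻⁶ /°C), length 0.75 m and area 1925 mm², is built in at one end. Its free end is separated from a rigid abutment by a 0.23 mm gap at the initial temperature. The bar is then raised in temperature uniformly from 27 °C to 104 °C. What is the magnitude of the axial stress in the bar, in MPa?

σ ≈ 113 MPa (compressive)

If the wall were absent the bar would grow by αΔT L = 16.8×10⁻⁶ × 77 × 750 = 0.9702 mm.
This exceeds the 0.23 mm gap, so the wall pushes back. The portion of expansion that must be recovered elastically is δ_free − gap = 0.9702 − 0.23 = 0.7402 mm.
So σ = E(δ_free − g)/L = 115×10³ × 0.7402/750 = 113.5 MPa.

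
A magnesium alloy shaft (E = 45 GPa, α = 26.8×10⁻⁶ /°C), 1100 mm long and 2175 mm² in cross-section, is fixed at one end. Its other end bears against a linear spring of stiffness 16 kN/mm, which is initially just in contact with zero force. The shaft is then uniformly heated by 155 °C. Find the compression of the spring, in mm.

δ ≈ 3.87 mm

The unrestrained thermal change is αΔT L = 26.8×10⁻⁶ × 155 × 1100 = 4.569 mm.
With a force P in the spring, the elastic change of the shaft is PL/(AE) and that of the spring is P/k; compatibility requires their sum to equal δ_free.
P [ L/(AE) + 1/k ] = δ_free → P [ 1100/(2175×45×10³) + 1/(16×10³) ] = 4.569.
P = 4.569 / 7.374×10⁻⁵ = 61970 N.
Spring compression = P/k = 61970/(16×10³) = 3.873 mm.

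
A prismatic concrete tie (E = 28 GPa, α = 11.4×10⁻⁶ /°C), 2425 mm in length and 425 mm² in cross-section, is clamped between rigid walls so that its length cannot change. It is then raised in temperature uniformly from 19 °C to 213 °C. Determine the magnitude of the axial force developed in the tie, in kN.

Full restraint means ε = 0, so the stress is σ = EαΔT = 28×10³ × 11.4×10⁻⁶ × 194 = 61.92 MPa.
Then P = σA = 61.92 × 425 mm² = 26.32 kN, compressive.

P ≈ 26.3 kN (compressive)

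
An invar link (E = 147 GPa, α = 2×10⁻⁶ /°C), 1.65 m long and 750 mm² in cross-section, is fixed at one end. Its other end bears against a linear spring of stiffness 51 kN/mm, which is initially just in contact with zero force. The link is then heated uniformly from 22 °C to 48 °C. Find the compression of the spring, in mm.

Free thermal expansion: δ_free = αΔT L = 2×10⁻⁶ × 26 × 1650 = 0.0858 mm.
Let P be the compressive force at the spring. The link shortens elastically by PL/(AE) and the spring compresses by P/k; together these equal δ_free.
P [ L/(AE) + 1/k ] = δ_free → P [ 1650/(750×147×10³) + 1/(51×10³) ] = 0.0858.
P = 0.0858 / 3.457×10⁻⁵ = 2482 N.
Spring compression = P/k = 2482/(51×10³) = 0.04866 mm.

δ ≈ 0.0487 mm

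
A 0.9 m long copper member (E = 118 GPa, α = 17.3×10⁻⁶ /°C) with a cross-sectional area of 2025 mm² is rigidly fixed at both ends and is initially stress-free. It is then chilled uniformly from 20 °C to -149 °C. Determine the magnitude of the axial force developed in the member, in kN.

P ≈ 699 kN (tensile)

Full restraint means ε = 0, so the stress is σ = EαΔT = 118×10³ × 17.3×10⁻⁶ × 169 = 345 MPa.
Axial force P = σA = 345 × 2025 = 698600 N = 698.6 kN, tensile.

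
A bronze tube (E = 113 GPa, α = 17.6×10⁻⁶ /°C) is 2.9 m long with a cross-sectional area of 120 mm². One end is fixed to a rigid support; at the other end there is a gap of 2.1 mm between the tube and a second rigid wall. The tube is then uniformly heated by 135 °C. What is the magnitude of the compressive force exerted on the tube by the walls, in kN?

Free thermal elongation = αΔT L = 17.6×10⁻⁶ × 135 × 2900 = 6.89 mm.
After closing the 2.1 mm clearance, 6.89 − 2.1 = 4.79 mm of expansion remains to be suppressed by the wall.
Compatibility: PL/(AE) = 4.79 mm, so σ = P/A = E × (4.79/2900) = 186.7 MPa.
P = σA = 186.7 × 120 = 22.4 kN.

P ≈ 22.4 kN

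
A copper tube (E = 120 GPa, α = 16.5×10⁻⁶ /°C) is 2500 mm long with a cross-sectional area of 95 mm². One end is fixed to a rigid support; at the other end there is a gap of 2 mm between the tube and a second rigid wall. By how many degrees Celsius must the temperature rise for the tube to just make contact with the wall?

ΔT ≈ 48.5 °C

Contact occurs when the free expansion equals the gap: αΔT L = 2 mm.
ΔT = 2 / (16.5×10⁻⁶ × 2500) = 48.48 °C.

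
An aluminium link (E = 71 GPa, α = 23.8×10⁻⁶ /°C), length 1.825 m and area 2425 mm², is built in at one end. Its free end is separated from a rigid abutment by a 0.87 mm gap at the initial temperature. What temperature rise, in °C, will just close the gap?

ΔT ≈ 20 °C

Contact occurs when the free expansion equals the gap: αΔT L = 0.87 mm.
ΔT = 0.87 / (23.8×10⁻⁶ × 1825) = 20.03 °C.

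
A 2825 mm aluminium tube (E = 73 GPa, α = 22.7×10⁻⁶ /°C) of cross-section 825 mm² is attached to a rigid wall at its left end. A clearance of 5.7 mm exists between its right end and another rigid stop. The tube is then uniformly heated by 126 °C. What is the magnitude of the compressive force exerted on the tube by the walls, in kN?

Unrestrained expansion: δ_free = αΔT L = 22.7×10⁻⁶ × 126 × 2825 = 8.08 mm.
The gap closes (δ_free > 5.7 mm) and the wall then resists a further 8.08 − 5.7 = 2.38 mm of expansion.
That suppressed elongation corresponds to σ = E·Δ/L = 73×10³ × 2.38/2825 = 61.5 MPa.
Force on the wall = σA = 61.5 × 825 mm² = 50.74 kN.

P ≈ 50.7 kN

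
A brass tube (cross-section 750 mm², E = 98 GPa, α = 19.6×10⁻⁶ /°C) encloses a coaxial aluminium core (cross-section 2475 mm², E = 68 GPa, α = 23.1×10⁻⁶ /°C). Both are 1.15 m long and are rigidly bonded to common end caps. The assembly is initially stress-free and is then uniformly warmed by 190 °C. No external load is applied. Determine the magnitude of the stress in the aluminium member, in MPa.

σ ≈ 13.7 MPa (compressive)

Equilibrium of a rigid end plate with no external load gives equal and opposite internal forces ±P in the two members. Since α_{aluminium} > α_{brass}, heating drives the aluminium into compression and the brass into tension.
Compatibility of the two members (thermal + elastic change equal): (α₁ − α₂)ΔT = P·[1/(A₁E₁) + 1/(A₂E₂)].
|α₁ − α₂|·ΔT = 3.5×10⁻⁶ × 190 = 0.000665.
1/(A₁E₁) + 1/(A₂E₂) = 1/(750×98×10³) + 1/(2475×68×10³) = 1.955×10⁻⁸ N⁻¹.
So P = 0.000665 / 1.955×10⁻⁸ = 34.02 kN.
σ_{aluminium} = P/A₂ = 34020/2475 = 13.75 MPa, compressive.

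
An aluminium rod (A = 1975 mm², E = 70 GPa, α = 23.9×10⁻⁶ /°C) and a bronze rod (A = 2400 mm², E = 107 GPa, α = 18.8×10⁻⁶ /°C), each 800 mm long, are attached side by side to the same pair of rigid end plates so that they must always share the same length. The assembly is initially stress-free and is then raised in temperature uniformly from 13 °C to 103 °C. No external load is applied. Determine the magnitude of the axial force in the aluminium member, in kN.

The aluminium has the larger α, so on heating it would change length more than the bronze if both were free. The rigid plates force a common final length, so the aluminium is put into compression and the bronze into tension, with equal and opposite forces P (no external load).
Setting the final lengths equal and cancelling L: (α₁ − α₂)ΔT = P/(A₁E₁) + P/(A₂E₂).
|α₁ − α₂|·ΔT = 5.1×10⁻⁶ × 90 = 0.000459.
1/(A₁E₁) + 1/(A₂E₂) = 1/(1975×70×10³) + 1/(2400×107×10³) = 1.113×10⁻⁸ N⁻¹.
So P = 0.000459 / 1.113×10⁻⁸ = 41.25 kN.

P ≈ 41.2 kN (compressive in the aluminium)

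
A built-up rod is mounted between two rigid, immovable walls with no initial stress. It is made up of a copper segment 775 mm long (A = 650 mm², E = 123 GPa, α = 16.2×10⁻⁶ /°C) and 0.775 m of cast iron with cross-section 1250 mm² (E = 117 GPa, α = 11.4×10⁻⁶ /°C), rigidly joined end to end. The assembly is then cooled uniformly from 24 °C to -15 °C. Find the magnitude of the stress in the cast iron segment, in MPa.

If the supports were absent, the total length change would be Σ αᵢΔT Lᵢ = 16.2×10⁻⁶×39×775 + 11.4×10⁻⁶×39×775 = 0.8342 mm.
The rigid supports impose zero overall length change; the single axial force P common to all segments must satisfy P Σ Lᵢ/(AᵢEᵢ) = δ_free.
The series flexibility is Σ Lᵢ/(AᵢEᵢ) = 775/(650×123×10³) + 775/(1250×117×10³) = 1.499×10⁻⁵ mm/N.
So P = 0.8342 / 1.499×10⁻⁵ = 55.64 kN, tensile.
σ_{cast iron} = P / A = 55640 / 1250 = 44.51 MPa.

σ ≈ 44.5 MPa (tensile)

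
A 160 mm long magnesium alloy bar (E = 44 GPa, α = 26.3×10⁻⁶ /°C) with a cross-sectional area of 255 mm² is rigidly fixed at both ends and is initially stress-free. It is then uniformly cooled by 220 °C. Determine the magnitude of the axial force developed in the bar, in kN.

P ≈ 64.9 kN (tensile)

Full restraint means ε = 0, so the stress is σ = EαΔT = 44×10³ × 26.3×10⁻⁶ × 220 = 254.6 MPa.
Axial force P = σA = 254.6 × 255 = 64920 N = 64.92 kN, tensile.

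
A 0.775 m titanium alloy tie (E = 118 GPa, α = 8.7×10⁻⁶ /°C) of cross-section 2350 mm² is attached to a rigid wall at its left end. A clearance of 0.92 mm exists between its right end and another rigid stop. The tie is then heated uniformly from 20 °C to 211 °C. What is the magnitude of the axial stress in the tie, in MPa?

σ ≈ 56 MPa (compressive)

If the wall were absent the tie would grow by αΔT L = 8.7×10⁻⁶ × 191 × 775 = 1.288 mm.
After closing the 0.92 mm clearance, 1.288 − 0.92 = 0.3678 mm of expansion remains to be suppressed by the wall.
That suppressed elongation corresponds to σ = E·Δ/L = 118×10³ × 0.3678/775 = 56 MPa.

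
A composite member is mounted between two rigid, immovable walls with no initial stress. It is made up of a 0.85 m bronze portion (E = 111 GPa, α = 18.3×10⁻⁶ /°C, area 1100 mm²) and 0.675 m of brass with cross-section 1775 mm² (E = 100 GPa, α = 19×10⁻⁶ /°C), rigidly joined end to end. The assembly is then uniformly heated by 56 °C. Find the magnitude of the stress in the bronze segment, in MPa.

σ ≈ 134 MPa (compressive)

Free thermal expansion of the whole bar: Σ αᵢΔT Lᵢ = 18.3×10⁻⁶×56×850 + 19×10⁻⁶×56×675 = 1.589 mm.
The walls prevent any net length change, so an axial force P (same in every segment) develops. Compatibility: P · Σ Lᵢ/(AᵢEᵢ) = δ_free.
The series flexibility is Σ Lᵢ/(AᵢEᵢ) = 850/(1100×111×10³) + 675/(1775×100×10³) = 1.076×10⁻⁵ mm/N.
So P = 1.589 / 1.076×10⁻⁵ = 147.6 kN, compressive.
σ_{bronze} = P / A = 147600 / 1100 = 134.2 MPa.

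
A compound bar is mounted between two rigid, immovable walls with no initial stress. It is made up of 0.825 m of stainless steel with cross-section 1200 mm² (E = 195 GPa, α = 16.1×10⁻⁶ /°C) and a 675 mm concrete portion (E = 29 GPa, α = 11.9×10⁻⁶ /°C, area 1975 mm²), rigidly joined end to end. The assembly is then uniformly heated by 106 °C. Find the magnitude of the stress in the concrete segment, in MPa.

σ ≈ 74.7 MPa (compressive)

Free thermal expansion of the whole bar: Σ αᵢΔT Lᵢ = 16.1×10⁻⁶×106×825 + 11.9×10⁻⁶×106×675 = 2.259 mm.
The rigid supports impose zero overall length change; the single axial force P common to all segments must satisfy P Σ Lᵢ/(AᵢEᵢ) = δ_free.
The series flexibility is Σ Lᵢ/(AᵢEᵢ) = 825/(1200×195×10³) + 675/(1975×29×10³) = 1.531×10⁻⁵ mm/N.
Hence P = δ_free / Σ(L/AE) = 2.259/1.531×10⁻⁵ = 147.6 kN (compressive).
σ_{concrete} = P / A = 147600 / 1975 = 74.72 MPa.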